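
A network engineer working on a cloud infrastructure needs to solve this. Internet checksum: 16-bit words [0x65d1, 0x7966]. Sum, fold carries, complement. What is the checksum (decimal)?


Given words: [0x65d1, 0x7966]
Step 1: Sum all words
Raw sum = 26065 + 31078 = 57143
One's complement = ~57143 & 0xFFFF = 8392

8392


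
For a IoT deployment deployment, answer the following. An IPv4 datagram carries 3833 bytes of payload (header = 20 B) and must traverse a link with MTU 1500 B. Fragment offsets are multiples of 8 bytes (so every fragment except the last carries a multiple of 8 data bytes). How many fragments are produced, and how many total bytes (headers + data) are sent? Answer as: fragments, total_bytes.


Max data per non-final fragment = floor((MTU - header)/8)*8 = floor((1500 - 20)/8)*8 = floor(1480/8)*8 = 1480 B
Final fragment needs no 8-byte alignment: it can carry up to MTU - header = 1480 B
Non-final fragments needed = ceil((payload - 1480) / 1480) = ceil(2353/1480) = ceil(1.5899) = 2
Number of fragments = 2 + 1 = 3
Fragment sizes (data): 2 * 1480 B + 873 B (last, 873 <= 1480 OK)
Total bytes sent = payload + n_frags * header = 3833 + 3*20 = 3833 + 60 = 3893 B

3, 3893


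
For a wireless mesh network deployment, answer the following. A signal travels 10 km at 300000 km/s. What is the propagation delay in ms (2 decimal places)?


Given: distance = 10 km, speed = 300000 km/s
Delay = distance / speed = 10 / 300000 seconds
Delay in ms = 10 * 1000 / 300000
Delay = 0.0333 ms
Rounded to 2 dp = 0.03 ms

0.03


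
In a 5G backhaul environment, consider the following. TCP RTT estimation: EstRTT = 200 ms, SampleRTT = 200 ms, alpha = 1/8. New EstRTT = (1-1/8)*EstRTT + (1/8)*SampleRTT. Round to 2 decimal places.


Given: EstRTT = 200 ms, SampleRTT = 200 ms, alpha = 1/8
New EstRTT = (1 - alpha) * EstRTT + alpha * SampleRTT
(7/8) * 200 = 175
(1/8) * 200 = 25
New EstRTT = 175 + 25 = 200 ms -> 200.00 ms (2 dp)

200.00


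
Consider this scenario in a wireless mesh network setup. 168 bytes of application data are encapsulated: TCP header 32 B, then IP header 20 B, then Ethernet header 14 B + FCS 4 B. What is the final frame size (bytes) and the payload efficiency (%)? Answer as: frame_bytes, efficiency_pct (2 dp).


TCP segment = 168 + 32 = 200 B
IP packet = 200 + 20 = 220 B
Ethernet frame = 220 + 14 + 4 = 238 B
Efficiency = app / frame = 168 / 238 = 0.705882 = 70.5882% -> 70.59% (2 dp)

238, 70.59


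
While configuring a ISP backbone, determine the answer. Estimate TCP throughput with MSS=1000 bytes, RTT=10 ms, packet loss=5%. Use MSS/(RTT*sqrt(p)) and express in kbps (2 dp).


Given: MSS = 1000 bytes, RTT = 10 ms, loss = 5%
RTT in seconds = 10 / 1000 = 0.01
Loss rate = 5% = 0.05
sqrt(loss) = sqrt(0.05) = 0.223606797750
Throughput (bytes/s) = 1000 / (0.01 * 0.223606797750) = 447213.5955
Throughput (kbps) = 447213.5955 * 8 / 1000 = 3577.708764 -> 3577.71 kbps (2 dp)

3577.71


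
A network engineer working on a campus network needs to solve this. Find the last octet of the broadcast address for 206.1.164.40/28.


Given: IP = 206.1.164.40, prefix = /28
Host bits = 32 - 28 = 4
Network last octet = 40 AND mask = 32
Host part size = 2^4 - 1 = 15
Broadcast last octet = 32 OR 15 = 47

47


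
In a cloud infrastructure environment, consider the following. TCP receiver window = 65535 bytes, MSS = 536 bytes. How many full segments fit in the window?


Given: RWND = 65535 bytes, MSS = 536 bytes
Full segments = floor(RWND / MSS)
Full segments = floor(65535 / 536)
Full segments = floor(122.2668) = 122

122


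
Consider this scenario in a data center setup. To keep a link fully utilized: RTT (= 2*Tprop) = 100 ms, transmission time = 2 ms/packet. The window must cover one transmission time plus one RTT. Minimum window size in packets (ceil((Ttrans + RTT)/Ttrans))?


Given: Ttrans = 2 ms, RTT = 100 ms (= 2 * Tprop, Tprop = 50 ms)
Time until first ACK returns = Ttrans + RTT = 2 + 100 = 102 ms
Need W * Ttrans >= Ttrans + RTT  ->  W >= (Ttrans + RTT) / Ttrans
(Ttrans + RTT) / Ttrans = 102 / 2 = 51
W_min = ceil(51) = 51

51


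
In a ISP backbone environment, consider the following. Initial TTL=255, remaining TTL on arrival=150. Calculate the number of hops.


Given: initial TTL = 255, received TTL = 150
Hops = initial TTL - received TTL
Hops = 255 - 150 = 105

105


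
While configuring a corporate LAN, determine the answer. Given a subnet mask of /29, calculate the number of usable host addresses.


Given: subnet mask /29
Host bits = 32 - 29 = 3
Total addresses = 2^3 = 8
Usable hosts = 8 - 2 (network + broadcast) = 6

6


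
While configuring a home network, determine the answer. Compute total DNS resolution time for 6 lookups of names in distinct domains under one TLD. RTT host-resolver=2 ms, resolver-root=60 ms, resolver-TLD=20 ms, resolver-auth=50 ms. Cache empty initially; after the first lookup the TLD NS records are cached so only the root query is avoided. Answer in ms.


Lookup 1 (cold cache): local + root + TLD + auth = 2 + 60 + 20 + 50 = 132 ms
Lookups 2..6 (TLD NS cached -> skip root; new domain -> still ask TLD and auth): local + TLD + auth = 2 + 20 + 50 = 72 ms each
Remaining 5 lookups: 5 * 72 = 360 ms
Total = 132 + 360 = 492 ms

492


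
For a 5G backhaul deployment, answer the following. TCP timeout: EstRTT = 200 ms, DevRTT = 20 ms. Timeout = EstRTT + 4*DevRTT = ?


Given: EstRTT = 200 ms, DevRTT = 20 ms
Timeout = EstRTT + 4 * DevRTT
4 * DevRTT = 4 * 20 = 80
Timeout = 200 + 80 = 280 ms

280


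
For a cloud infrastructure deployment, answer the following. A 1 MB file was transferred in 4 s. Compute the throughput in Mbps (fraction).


Given: file = 1 MB, time = 4 s
File in Mb = 1 * 8 = 8 Mb
Throughput = 8 / 4 Mbps
Throughput = 2 Mbps

2


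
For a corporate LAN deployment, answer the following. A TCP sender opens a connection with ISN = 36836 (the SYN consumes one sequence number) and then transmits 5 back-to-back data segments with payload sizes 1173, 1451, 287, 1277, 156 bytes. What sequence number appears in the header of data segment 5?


The SYN occupies sequence number ISN = 36836, so the first data byte is ISN + 1 = 36837.
SEQ of data segment i = (ISN + 1) + sum of payload sizes of segments 1..i-1.
Segment 1: SEQ = 36837, payload = 1173 bytes
Segment 2: SEQ = 38010, payload = 1451 bytes
Segment 3: SEQ = 39461, payload = 287 bytes
Segment 4: SEQ = 39748, payload = 1277 bytes
Segment 5: SEQ = 41025, payload = 156 bytes
SEQ of segment 5 = 36837 + 1173 + 1451 + 287 + 1277 = 41025

41025


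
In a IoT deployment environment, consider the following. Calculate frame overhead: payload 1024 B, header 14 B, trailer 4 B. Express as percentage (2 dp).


Given: payload = 1024 B, header = 14 B, trailer = 4 B
Overhead bytes = header + trailer = 14 + 4 = 18
Total frame = payload + overhead = 1024 + 18 = 1042
Overhead % = 18 / 1042 * 100 = 1.7274% -> 1.73% (2 dp)

1.73


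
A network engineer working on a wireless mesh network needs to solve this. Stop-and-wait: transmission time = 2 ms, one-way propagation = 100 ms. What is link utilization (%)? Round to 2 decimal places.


Given: Ttrans = 2 ms, Tprop = 100 ms
RTT = 2 * Tprop = 2 * 100 = 200 ms
U = Ttrans / (Ttrans + RTT)
U = 2 / (2 + 200)
U = 2 / 202 = 0.009901
U% = 0.99%

0.99


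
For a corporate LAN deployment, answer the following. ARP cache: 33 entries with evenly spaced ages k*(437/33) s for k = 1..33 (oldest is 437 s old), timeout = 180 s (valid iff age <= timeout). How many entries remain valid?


Ages are k * 437/33 s for k = 1..33 (spacing = 13.2424 s).
Entry k is valid iff k * 437/33 <= 180 iff k <= 33 * 180 / 437 = 13.5927
n_valid = floor(13.5927) = 13
(n_stale = 33 - 13 = 20)

13


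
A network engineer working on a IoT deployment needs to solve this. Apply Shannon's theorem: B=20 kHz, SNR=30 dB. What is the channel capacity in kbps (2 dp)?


Given: B = 20 kHz, SNR = 30 dB
SNR linear = 10^(30/10) = 1000
1 + SNR = 1001
log2(1001) = 9.9672262588
C = 20 * 1000 * 9.9672262588 = 199344.5252 bps
C = 199.344525 kbps -> 199.34 kbps (2 dp)

199.34


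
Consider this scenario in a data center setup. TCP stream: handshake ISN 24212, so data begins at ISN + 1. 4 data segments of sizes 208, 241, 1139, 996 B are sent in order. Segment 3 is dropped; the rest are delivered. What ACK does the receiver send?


SYN uses sequence number 24212; first data byte = ISN + 1 = 24213.
Segment 1: SEQ = 24213, len = 208 B, covers [24213, 24420]
Segment 2: SEQ = 24421, len = 241 B, covers [24421, 24661]
Segment 3: SEQ = 24662, len = 1139 B, covers [24662, 25800] [LOST]
Segment 4: SEQ = 25801, len = 996 B, covers [25801, 26796]
In-order data received: bytes [24213, 24661] (segments 1..2).
Segment 3 missing -> gap begins at byte 24662; later segments buffered out of order.
Cumulative ACK = next expected in-order byte = 24213 + 208 + 241 = 24662

24662


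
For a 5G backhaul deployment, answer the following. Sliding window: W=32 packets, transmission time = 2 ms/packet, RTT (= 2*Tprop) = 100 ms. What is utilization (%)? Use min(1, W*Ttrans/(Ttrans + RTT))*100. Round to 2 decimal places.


Given: W = 32, Ttrans = 2 ms, RTT = 100 ms (= 2 * Tprop, Tprop = 50 ms)
Cycle time = Ttrans + RTT = 2 + 100 = 102 ms (first packet sent until its ACK returns)
W * Ttrans = 32 * 2 = 64 ms of sending per cycle
W * Ttrans / (Ttrans + RTT) = 64 / 102 = 0.627451
U = min(1, 0.627451) = 0.627451
U% = 62.75%

62.75


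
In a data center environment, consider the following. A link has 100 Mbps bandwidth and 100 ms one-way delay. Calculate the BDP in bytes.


Given: bandwidth = 100 Mbps, delay = 100 ms
BDP in bits = 100 * 10^6 * 100 / 1000
BDP in bits = 10000000
BDP in bytes = 10000000 / 8 = 1250000

1250000


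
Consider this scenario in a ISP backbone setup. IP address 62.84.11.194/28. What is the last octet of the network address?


Given: IP = 62.84.11.194, prefix = /28
Subnet mask = 255.255.255.240
Last octet of IP: 194
Last octet of mask: 240
Network last octet = 194 AND 240 = 192

192


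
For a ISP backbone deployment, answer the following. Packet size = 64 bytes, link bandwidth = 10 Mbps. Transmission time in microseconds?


Given: packet = 64 bytes, bandwidth = 10 Mbps
Packet in bits = 64 * 8 = 512 bits
Bandwidth = 10 * 10^6 = 10000000 bps
Time = 512 / 10000000 seconds
Time in us = 512 * 10^6 / 10000000 = 51.2

51.2


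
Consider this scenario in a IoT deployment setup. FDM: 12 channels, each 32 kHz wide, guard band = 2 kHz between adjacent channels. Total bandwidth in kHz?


Given: 12 channels, 32 kHz each, guard = 2 kHz
Channel bandwidth = 12 * 32 = 384 kHz
Guard bands = 11 gaps * 2 kHz = 22 kHz
Total = 384 + 22 = 406 kHz

406


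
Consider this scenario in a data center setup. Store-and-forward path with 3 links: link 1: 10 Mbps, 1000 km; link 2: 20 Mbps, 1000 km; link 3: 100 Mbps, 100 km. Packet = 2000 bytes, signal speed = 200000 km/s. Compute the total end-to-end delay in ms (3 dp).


Packet = 2000 bytes = 16000 bits. Store-and-forward: sum (t_trans + t_prop) per link.
Link 1: t_trans = 16000/(10*10^6) s = 1.6000 ms; t_prop = 1000/200000 s = 5.0000 ms; subtotal = 6.6000 ms
Link 2: t_trans = 16000/(20*10^6) s = 0.8000 ms; t_prop = 1000/200000 s = 5.0000 ms; subtotal = 5.8000 ms
Link 3: t_trans = 16000/(100*10^6) s = 0.1600 ms; t_prop = 100/200000 s = 0.5000 ms; subtotal = 0.6600 ms
End-to-end = 6.6000 + 5.8000 + 0.6600 = 13.0600 ms -> 13.060 ms (3 dp)

13.060


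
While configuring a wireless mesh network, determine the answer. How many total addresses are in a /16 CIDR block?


Given: CIDR prefix /16
Host bits = 32 - 16 = 16
Total addresses = 2^16 = 65536

65536


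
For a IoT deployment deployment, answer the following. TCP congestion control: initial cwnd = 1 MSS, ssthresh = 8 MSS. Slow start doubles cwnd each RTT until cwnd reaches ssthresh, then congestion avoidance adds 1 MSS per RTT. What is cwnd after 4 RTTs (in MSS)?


RTT 0: cwnd = 1 MSS (initial)
RTT 1: cwnd = 2 MSS (slow start, doubled)
RTT 2: cwnd = 4 MSS (slow start, doubled)
RTT 3: cwnd = 8 MSS (slow start, doubled)
RTT 4: cwnd = 9 MSS (congestion avoidance, +1)

9


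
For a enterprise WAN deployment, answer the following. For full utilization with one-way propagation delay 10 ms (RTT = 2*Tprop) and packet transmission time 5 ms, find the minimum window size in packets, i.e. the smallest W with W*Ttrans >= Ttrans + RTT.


Given: Ttrans = 5 ms, RTT = 20 ms (= 2 * Tprop, Tprop = 10 ms)
Time until first ACK returns = Ttrans + RTT = 5 + 20 = 25 ms
Need W * Ttrans >= Ttrans + RTT  ->  W >= (Ttrans + RTT) / Ttrans
(Ttrans + RTT) / Ttrans = 25 / 5 = 5
W_min = ceil(5) = 5

5


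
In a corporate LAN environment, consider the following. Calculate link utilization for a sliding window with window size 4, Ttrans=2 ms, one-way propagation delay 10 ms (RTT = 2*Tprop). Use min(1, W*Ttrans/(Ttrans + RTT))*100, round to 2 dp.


Given: W = 4, Ttrans = 2 ms, RTT = 20 ms (= 2 * Tprop, Tprop = 10 ms)
Cycle time = Ttrans + RTT = 2 + 20 = 22 ms (first packet sent until its ACK returns)
W * Ttrans = 4 * 2 = 8 ms of sending per cycle
W * Ttrans / (Ttrans + RTT) = 8 / 22 = 0.363636
U = min(1, 0.363636) = 0.363636
U% = 36.36%

36.36


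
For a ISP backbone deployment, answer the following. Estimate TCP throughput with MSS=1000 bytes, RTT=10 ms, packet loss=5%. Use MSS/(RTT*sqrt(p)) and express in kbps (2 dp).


Given: MSS = 1000 bytes, RTT = 10 ms, loss = 5%
RTT in seconds = 10 / 1000 = 0.01
Loss rate = 5% = 0.05
sqrt(loss) = sqrt(0.05) = 0.223606797750
Throughput (bytes/s) = 1000 / (0.01 * 0.223606797750) = 447213.5955
Throughput (kbps) = 447213.5955 * 8 / 1000 = 3577.708764 -> 3577.71 kbps (2 dp)

3577.71


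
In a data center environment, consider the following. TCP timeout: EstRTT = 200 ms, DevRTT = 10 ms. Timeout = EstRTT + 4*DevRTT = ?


Given: EstRTT = 200 ms, DevRTT = 10 ms
Timeout = EstRTT + 4 * DevRTT
4 * DevRTT = 4 * 10 = 40
Timeout = 200 + 40 = 240 ms

240


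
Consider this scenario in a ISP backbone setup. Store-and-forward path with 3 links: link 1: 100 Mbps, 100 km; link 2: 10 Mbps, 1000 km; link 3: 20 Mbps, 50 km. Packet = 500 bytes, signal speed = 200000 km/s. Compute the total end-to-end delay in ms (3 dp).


Packet = 500 bytes = 4000 bits. Store-and-forward: sum (t_trans + t_prop) per link.
Link 1: t_trans = 4000/(100*10^6) s = 0.0400 ms; t_prop = 100/200000 s = 0.5000 ms; subtotal = 0.5400 ms
Link 2: t_trans = 4000/(10*10^6) s = 0.4000 ms; t_prop = 1000/200000 s = 5.0000 ms; subtotal = 5.4000 ms
Link 3: t_trans = 4000/(20*10^6) s = 0.2000 ms; t_prop = 50/200000 s = 0.2500 ms; subtotal = 0.4500 ms
End-to-end = 0.5400 + 5.4000 + 0.4500 = 6.3900 ms -> 6.390 ms (3 dp)

6.390


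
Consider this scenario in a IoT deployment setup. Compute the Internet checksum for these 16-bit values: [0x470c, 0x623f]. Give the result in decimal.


Given words: [0x470c, 0x623f]
Step 1: Sum all words
Raw sum = 18188 + 25151 = 43339
One's complement = ~43339 & 0xFFFF = 22196

22196


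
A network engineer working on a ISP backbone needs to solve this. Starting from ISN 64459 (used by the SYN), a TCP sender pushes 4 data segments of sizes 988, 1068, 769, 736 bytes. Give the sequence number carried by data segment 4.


The SYN occupies sequence number ISN = 64459, so the first data byte is ISN + 1 = 64460.
SEQ of data segment i = (ISN + 1) + sum of payload sizes of segments 1..i-1.
Segment 1: SEQ = 64460, payload = 988 bytes
Segment 2: SEQ = 65448, payload = 1068 bytes
Segment 3: SEQ = 66516, payload = 769 bytes
Segment 4: SEQ = 67285, payload = 736 bytes
SEQ of segment 4 = 64460 + 988 + 1068 + 769 = 67285

67285


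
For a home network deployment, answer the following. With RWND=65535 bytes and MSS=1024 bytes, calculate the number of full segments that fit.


Given: RWND = 65535 bytes, MSS = 1024 bytes
Full segments = floor(RWND / MSS)
Full segments = floor(65535 / 1024)
Full segments = floor(63.999) = 63

63


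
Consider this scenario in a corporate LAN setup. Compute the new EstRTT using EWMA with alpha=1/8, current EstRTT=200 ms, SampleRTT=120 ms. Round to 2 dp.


Given: EstRTT = 200 ms, SampleRTT = 120 ms, alpha = 1/8
New EstRTT = (1 - alpha) * EstRTT + alpha * SampleRTT
(7/8) * 200 = 175
(1/8) * 120 = 15
New EstRTT = 175 + 15 = 190 ms -> 190.00 ms (2 dp)

190.00


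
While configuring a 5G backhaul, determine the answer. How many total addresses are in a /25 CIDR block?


Given: CIDR prefix /25
Host bits = 32 - 25 = 7
Total addresses = 2^7 = 128

128


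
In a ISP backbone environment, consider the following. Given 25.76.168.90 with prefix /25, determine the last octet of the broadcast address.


Given: IP = 25.76.168.90, prefix = /25
Host bits = 32 - 25 = 7
Network last octet = 90 AND mask = 0
Host part size = 2^7 - 1 = 127
Broadcast last octet = 0 OR 127 = 127

127


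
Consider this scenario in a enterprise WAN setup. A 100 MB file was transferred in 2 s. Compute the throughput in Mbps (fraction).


Given: file = 100 MB, time = 2 s
File in Mb = 100 * 8 = 800 Mb
Throughput = 800 / 2 Mbps
Throughput = 400 Mbps

400


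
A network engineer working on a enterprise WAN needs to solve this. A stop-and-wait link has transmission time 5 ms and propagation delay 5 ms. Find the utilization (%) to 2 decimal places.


Given: Ttrans = 5 ms, Tprop = 5 ms
RTT = 2 * Tprop = 2 * 5 = 10 ms
U = Ttrans / (Ttrans + RTT)
U = 5 / (5 + 10)
U = 5 / 15 = 0.333333
U% = 33.33%

33.33


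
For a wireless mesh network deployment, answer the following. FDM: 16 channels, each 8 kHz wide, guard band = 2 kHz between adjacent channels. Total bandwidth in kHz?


Given: 16 channels, 8 kHz each, guard = 2 kHz
Channel bandwidth = 16 * 8 = 128 kHz
Guard bands = 15 gaps * 2 kHz = 30 kHz
Total = 128 + 30 = 158 kHz

158


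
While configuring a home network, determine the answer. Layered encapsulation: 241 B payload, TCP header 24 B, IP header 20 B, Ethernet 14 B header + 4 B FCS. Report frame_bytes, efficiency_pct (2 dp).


TCP segment = 241 + 24 = 265 B
IP packet = 265 + 20 = 285 B
Ethernet frame = 285 + 14 + 4 = 303 B
Efficiency = app / frame = 241 / 303 = 0.795380 = 79.5380% -> 79.54% (2 dp)

303, 79.54


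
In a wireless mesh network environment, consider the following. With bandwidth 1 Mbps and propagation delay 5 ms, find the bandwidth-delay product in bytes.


Given: bandwidth = 1 Mbps, delay = 5 ms
BDP in bits = 1 * 10^6 * 5 / 1000
BDP in bits = 5000
BDP in bytes = 5000 / 8 = 625

625


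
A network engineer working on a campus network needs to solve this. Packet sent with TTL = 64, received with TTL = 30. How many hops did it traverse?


Given: initial TTL = 64, received TTL = 30
Hops = initial TTL - received TTL
Hops = 64 - 30 = 34

34


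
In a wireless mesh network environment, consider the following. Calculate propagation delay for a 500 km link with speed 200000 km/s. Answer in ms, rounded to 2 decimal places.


Given: distance = 500 km, speed = 200000 km/s
Delay = distance / speed = 500 / 200000 seconds
Delay in ms = 500 * 1000 / 200000
Delay = 2.5000 ms
Rounded to 2 dp = 2.50 ms

2.50


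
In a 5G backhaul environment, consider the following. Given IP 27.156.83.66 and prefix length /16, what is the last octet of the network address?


Given: IP = 27.156.83.66, prefix = /16
Subnet mask = 255.255.0.0
Last octet of IP: 66
Last octet of mask: 0
Network last octet = 66 AND 0 = 0

0


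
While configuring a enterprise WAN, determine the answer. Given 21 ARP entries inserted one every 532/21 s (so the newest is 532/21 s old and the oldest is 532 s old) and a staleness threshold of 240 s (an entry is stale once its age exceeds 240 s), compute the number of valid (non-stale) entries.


Ages are k * 532/21 s for k = 1..21 (spacing = 25.3333 s).
Entry k is valid iff k * 532/21 <= 240 iff k <= 21 * 240 / 532 = 9.4737
n_valid = floor(9.4737) = 9
(n_stale = 21 - 9 = 12)

9


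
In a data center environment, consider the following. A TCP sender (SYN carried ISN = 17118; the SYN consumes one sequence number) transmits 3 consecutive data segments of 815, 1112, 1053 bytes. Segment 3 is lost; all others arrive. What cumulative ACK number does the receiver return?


SYN uses sequence number 17118; first data byte = ISN + 1 = 17119.
Segment 1: SEQ = 17119, len = 815 B, covers [17119, 17933]
Segment 2: SEQ = 17934, len = 1112 B, covers [17934, 19045]
Segment 3: SEQ = 19046, len = 1053 B, covers [19046, 20098] [LOST]
In-order data received: bytes [17119, 19045] (segments 1..2).
Segment 3 missing -> gap begins at byte 19046.
Cumulative ACK = next expected in-order byte = 17119 + 815 + 1112 = 19046

19046


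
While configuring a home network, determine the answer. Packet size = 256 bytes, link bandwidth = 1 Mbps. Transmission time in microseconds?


Given: packet = 256 bytes, bandwidth = 1 Mbps
Packet in bits = 256 * 8 = 2048 bits
Bandwidth = 1 * 10^6 = 1000000 bps
Time = 2048 / 1000000 seconds
Time in us = 2048 * 10^6 / 1000000 = 2048

2048


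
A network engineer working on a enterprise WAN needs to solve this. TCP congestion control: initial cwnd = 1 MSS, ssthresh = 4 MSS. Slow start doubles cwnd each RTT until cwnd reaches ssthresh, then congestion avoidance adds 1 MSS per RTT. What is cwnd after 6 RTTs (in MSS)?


RTT 0: cwnd = 1 MSS (initial)
RTT 1: cwnd = 2 MSS (slow start, doubled)
RTT 2: cwnd = 4 MSS (slow start, doubled)
RTT 3: cwnd = 5 MSS (congestion avoidance, +1)
RTT 4: cwnd = 6 MSS (congestion avoidance, +1)
RTT 5: cwnd = 7 MSS (congestion avoidance, +1)
RTT 6: cwnd = 8 MSS (congestion avoidance, +1)

8


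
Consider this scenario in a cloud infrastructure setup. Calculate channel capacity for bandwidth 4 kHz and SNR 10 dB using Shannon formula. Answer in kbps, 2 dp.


Given: B = 4 kHz, SNR = 10 dB
SNR linear = 10^(10/10) = 10
1 + SNR = 11
log2(11) = 3.4594316186
C = 4 * 1000 * 3.4594316186 = 13837.7265 bps
C = 13.837726 kbps -> 13.84 kbps (2 dp)

13.84


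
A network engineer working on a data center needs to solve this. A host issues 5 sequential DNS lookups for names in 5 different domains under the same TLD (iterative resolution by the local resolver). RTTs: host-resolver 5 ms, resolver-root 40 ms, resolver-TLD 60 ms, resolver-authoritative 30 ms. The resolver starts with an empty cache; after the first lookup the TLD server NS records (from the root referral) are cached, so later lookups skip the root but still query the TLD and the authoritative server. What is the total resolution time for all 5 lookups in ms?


Lookup 1 (cold cache): local + root + TLD + auth = 5 + 40 + 60 + 30 = 135 ms
Lookups 2..5 (TLD NS cached -> skip root; new domain -> still ask TLD and auth): local + TLD + auth = 5 + 60 + 30 = 95 ms each
Remaining 4 lookups: 4 * 95 = 380 ms
Total = 135 + 380 = 515 ms

515


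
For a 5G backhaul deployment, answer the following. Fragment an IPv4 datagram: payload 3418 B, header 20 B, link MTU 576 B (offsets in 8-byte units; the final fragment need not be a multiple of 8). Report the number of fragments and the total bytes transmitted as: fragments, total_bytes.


Max data per non-final fragment = floor((MTU - header)/8)*8 = floor((576 - 20)/8)*8 = floor(556/8)*8 = 552 B
Final fragment needs no 8-byte alignment: it can carry up to MTU - header = 556 B
Non-final fragments needed = ceil((payload - 556) / 552) = ceil(2862/552) = ceil(5.1848) = 6
Number of fragments = 6 + 1 = 7
Fragment sizes (data): 6 * 552 B + 106 B (last, 106 <= 556 OK)
Total bytes sent = payload + n_frags * header = 3418 + 7*20 = 3418 + 140 = 3558 B

7, 3558


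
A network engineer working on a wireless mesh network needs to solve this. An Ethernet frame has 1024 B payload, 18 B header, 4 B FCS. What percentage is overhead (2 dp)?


Given: payload = 1024 B, header = 18 B, trailer = 4 B
Overhead bytes = header + trailer = 18 + 4 = 22
Total frame = payload + overhead = 1024 + 22 = 1046
Overhead % = 22 / 1046 * 100 = 2.1033% -> 2.10% (2 dp)

2.10


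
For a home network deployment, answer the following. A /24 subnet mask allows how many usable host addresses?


Given: subnet mask /24
Host bits = 32 - 24 = 8
Total addresses = 2^8 = 256
Usable hosts = 256 - 2 (network + broadcast) = 254

254


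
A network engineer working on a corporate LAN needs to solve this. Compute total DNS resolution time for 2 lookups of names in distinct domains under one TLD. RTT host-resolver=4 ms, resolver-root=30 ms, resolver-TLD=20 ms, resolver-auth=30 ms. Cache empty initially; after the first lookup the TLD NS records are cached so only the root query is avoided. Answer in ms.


Lookup 1 (cold cache): local + root + TLD + auth = 4 + 30 + 20 + 30 = 84 ms
Lookups 2..2 (TLD NS cached -> skip root; new domain -> still ask TLD and auth): local + TLD + auth = 4 + 20 + 30 = 54 ms each
Remaining 1 lookups: 1 * 54 = 54 ms
Total = 84 + 54 = 138 ms

138


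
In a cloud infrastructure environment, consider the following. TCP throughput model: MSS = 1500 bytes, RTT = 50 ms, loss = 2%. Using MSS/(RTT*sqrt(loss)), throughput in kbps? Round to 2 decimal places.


Given: MSS = 1500 bytes, RTT = 50 ms, loss = 2%
RTT in seconds = 50 / 1000 = 0.05
Loss rate = 2% = 0.02
sqrt(loss) = sqrt(0.02) = 0.141421356237
Throughput (bytes/s) = 1500 / (0.05 * 0.141421356237) = 212132.0344
Throughput (kbps) = 212132.0344 * 8 / 1000 = 1697.056275 -> 1697.06 kbps (2 dp)

1697.06


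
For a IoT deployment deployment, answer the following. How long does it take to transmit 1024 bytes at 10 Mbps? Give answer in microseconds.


Given: packet = 1024 bytes, bandwidth = 10 Mbps
Packet in bits = 1024 * 8 = 8192 bits
Bandwidth = 10 * 10^6 = 10000000 bps
Time = 8192 / 10000000 seconds
Time in us = 8192 * 10^6 / 10000000 = 819.2

819.2


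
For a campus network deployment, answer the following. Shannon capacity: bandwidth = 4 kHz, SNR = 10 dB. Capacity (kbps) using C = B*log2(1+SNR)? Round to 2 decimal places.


Given: B = 4 kHz, SNR = 10 dB
SNR linear = 10^(10/10) = 10
1 + SNR = 11
log2(11) = 3.4594316186
C = 4 * 1000 * 3.4594316186 = 13837.7265 bps
C = 13.837726 kbps -> 13.84 kbps (2 dp)

13.84


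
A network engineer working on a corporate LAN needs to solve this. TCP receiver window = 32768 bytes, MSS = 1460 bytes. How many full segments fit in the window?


Given: RWND = 32768 bytes, MSS = 1460 bytes
Full segments = floor(RWND / MSS)
Full segments = floor(32768 / 1460)
Full segments = floor(22.4438) = 22

22


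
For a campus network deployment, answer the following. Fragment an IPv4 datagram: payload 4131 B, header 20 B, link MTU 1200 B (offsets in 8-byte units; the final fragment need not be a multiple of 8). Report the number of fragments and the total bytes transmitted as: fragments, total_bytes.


Max data per non-final fragment = floor((MTU - header)/8)*8 = floor((1200 - 20)/8)*8 = floor(1180/8)*8 = 1176 B
Final fragment needs no 8-byte alignment: it can carry up to MTU - header = 1180 B
Non-final fragments needed = ceil((payload - 1180) / 1176) = ceil(2951/1176) = ceil(2.5094) = 3
Number of fragments = 3 + 1 = 4
Fragment sizes (data): 3 * 1176 B + 603 B (last, 603 <= 1180 OK)
Total bytes sent = payload + n_frags * header = 4131 + 4*20 = 4131 + 80 = 4211 B

4, 4211


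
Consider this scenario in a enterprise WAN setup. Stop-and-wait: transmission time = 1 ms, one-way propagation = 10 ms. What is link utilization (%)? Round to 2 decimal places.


Given: Ttrans = 1 ms, Tprop = 10 ms
RTT = 2 * Tprop = 2 * 10 = 20 ms
U = Ttrans / (Ttrans + RTT)
U = 1 / (1 + 20)
U = 1 / 21 = 0.047619
U% = 4.76%

4.76


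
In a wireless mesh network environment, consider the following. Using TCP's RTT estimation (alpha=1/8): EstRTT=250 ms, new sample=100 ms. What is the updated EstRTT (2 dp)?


Given: EstRTT = 250 ms, SampleRTT = 100 ms, alpha = 1/8
New EstRTT = (1 - alpha) * EstRTT + alpha * SampleRTT
(7/8) * 250 = 218.75
(1/8) * 100 = 12.5
New EstRTT = 218.75 + 12.5 = 231.25 ms -> 231.25 ms (2 dp)

231.25


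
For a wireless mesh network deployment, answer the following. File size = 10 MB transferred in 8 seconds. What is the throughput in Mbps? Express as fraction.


Given: file = 10 MB, time = 8 s
File in Mb = 10 * 8 = 80 Mb
Throughput = 80 / 8 Mbps
Throughput = 10 Mbps

10


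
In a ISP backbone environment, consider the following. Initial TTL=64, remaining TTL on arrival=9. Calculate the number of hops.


Given: initial TTL = 64, received TTL = 9
Hops = initial TTL - received TTL
Hops = 64 - 9 = 55

55


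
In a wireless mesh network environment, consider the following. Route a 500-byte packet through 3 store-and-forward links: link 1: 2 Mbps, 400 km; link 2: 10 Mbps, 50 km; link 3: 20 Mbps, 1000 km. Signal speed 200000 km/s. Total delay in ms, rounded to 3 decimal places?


Packet = 500 bytes = 4000 bits. Store-and-forward: sum (t_trans + t_prop) per link.
Link 1: t_trans = 4000/(2*10^6) s = 2.0000 ms; t_prop = 400/200000 s = 2.0000 ms; subtotal = 4.0000 ms
Link 2: t_trans = 4000/(10*10^6) s = 0.4000 ms; t_prop = 50/200000 s = 0.2500 ms; subtotal = 0.6500 ms
Link 3: t_trans = 4000/(20*10^6) s = 0.2000 ms; t_prop = 1000/200000 s = 5.0000 ms; subtotal = 5.2000 ms
End-to-end = 4.0000 + 0.6500 + 5.2000 = 9.8500 ms -> 9.850 ms (3 dp)

9.850


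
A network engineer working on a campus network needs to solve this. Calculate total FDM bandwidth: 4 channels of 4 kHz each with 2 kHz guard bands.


Given: 4 channels, 4 kHz each, guard = 2 kHz
Channel bandwidth = 4 * 4 = 16 kHz
Guard bands = 3 gaps * 2 kHz = 6 kHz
Total = 16 + 6 = 22 kHz

22


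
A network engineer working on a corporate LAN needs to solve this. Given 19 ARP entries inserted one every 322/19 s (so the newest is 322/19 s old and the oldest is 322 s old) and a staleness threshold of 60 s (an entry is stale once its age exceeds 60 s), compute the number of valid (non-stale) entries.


Ages are k * 322/19 s for k = 1..19 (spacing = 16.9474 s).
Entry k is valid iff k * 322/19 <= 60 iff k <= 19 * 60 / 322 = 3.5404
n_valid = floor(3.5404) = 3
(n_stale = 19 - 3 = 16)

3


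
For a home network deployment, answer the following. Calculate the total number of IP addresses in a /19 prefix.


Given: CIDR prefix /19
Host bits = 32 - 19 = 13
Total addresses = 2^13 = 8192

8192


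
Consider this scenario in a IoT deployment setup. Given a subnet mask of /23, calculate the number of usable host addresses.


Given: subnet mask /23
Host bits = 32 - 23 = 9
Total addresses = 2^9 = 512
Usable hosts = 512 - 2 (network + broadcast) = 510

510


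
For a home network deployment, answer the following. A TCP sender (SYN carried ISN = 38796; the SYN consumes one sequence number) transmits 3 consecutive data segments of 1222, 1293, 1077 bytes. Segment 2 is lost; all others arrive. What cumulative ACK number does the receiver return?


SYN uses sequence number 38796; first data byte = ISN + 1 = 38797.
Segment 1: SEQ = 38797, len = 1222 B, covers [38797, 40018]
Segment 2: SEQ = 40019, len = 1293 B, covers [40019, 41311] [LOST]
Segment 3: SEQ = 41312, len = 1077 B, covers [41312, 42388]
In-order data received: bytes [38797, 40018] (segments 1..1).
Segment 2 missing -> gap begins at byte 40019; later segments buffered out of order.
Cumulative ACK = next expected in-order byte = 38797 + 1222 = 40019

40019


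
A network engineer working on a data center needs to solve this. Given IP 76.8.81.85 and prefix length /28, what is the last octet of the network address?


Given: IP = 76.8.81.85, prefix = /28
Subnet mask = 255.255.255.240
Last octet of IP: 85
Last octet of mask: 240
Network last octet = 85 AND 240 = 80

80


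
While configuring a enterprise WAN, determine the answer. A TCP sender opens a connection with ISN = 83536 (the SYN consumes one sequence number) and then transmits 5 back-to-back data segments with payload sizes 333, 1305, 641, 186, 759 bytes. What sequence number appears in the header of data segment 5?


The SYN occupies sequence number ISN = 83536, so the first data byte is ISN + 1 = 83537.
SEQ of data segment i = (ISN + 1) + sum of payload sizes of segments 1..i-1.
Segment 1: SEQ = 83537, payload = 333 bytes
Segment 2: SEQ = 83870, payload = 1305 bytes
Segment 3: SEQ = 85175, payload = 641 bytes
Segment 4: SEQ = 85816, payload = 186 bytes
Segment 5: SEQ = 86002, payload = 759 bytes
SEQ of segment 5 = 83537 + 333 + 1305 + 641 + 186 = 86002

86002


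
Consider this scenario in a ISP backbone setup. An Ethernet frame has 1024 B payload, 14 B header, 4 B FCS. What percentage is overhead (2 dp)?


Given: payload = 1024 B, header = 14 B, trailer = 4 B
Overhead bytes = header + trailer = 14 + 4 = 18
Total frame = payload + overhead = 1024 + 18 = 1042
Overhead % = 18 / 1042 * 100 = 1.7274% -> 1.73% (2 dp)

1.73


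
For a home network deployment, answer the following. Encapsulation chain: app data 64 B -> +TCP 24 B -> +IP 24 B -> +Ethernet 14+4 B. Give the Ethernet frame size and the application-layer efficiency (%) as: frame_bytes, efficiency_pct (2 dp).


TCP segment = 64 + 24 = 88 B
IP packet = 88 + 24 = 112 B
Ethernet frame = 112 + 14 + 4 = 130 B
Efficiency = app / frame = 64 / 130 = 0.492308 = 49.2308% -> 49.23% (2 dp)

130, 49.23


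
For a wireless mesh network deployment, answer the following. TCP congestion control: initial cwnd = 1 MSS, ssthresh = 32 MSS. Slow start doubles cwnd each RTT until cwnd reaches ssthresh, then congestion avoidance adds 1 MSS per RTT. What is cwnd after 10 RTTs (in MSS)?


RTT 0: cwnd = 1 MSS (initial)
RTT 1: cwnd = 2 MSS (slow start, doubled)
RTT 2: cwnd = 4 MSS (slow start, doubled)
RTT 3: cwnd = 8 MSS (slow start, doubled)
RTT 4: cwnd = 16 MSS (slow start, doubled)
RTT 5: cwnd = 32 MSS (slow start, doubled)
RTT 6: cwnd = 33 MSS (congestion avoidance, +1)
RTT 7: cwnd = 34 MSS (congestion avoidance, +1)
RTT 8: cwnd = 35 MSS (congestion avoidance, +1)
RTT 9: cwnd = 36 MSS (congestion avoidance, +1)
RTT 10: cwnd = 37 MSS (congestion avoidance, +1)

37


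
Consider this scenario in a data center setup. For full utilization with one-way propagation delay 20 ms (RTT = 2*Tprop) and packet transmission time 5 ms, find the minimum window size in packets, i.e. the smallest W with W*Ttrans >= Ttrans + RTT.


Given: Ttrans = 5 ms, RTT = 40 ms (= 2 * Tprop, Tprop = 20 ms)
Time until first ACK returns = Ttrans + RTT = 5 + 40 = 45 ms
Need W * Ttrans >= Ttrans + RTT  ->  W >= (Ttrans + RTT) / Ttrans
(Ttrans + RTT) / Ttrans = 45 / 5 = 9
W_min = ceil(9) = 9

9


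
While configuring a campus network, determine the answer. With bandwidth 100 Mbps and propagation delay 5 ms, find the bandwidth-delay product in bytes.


Given: bandwidth = 100 Mbps, delay = 5 ms
BDP in bits = 100 * 10^6 * 5 / 1000
BDP in bits = 500000
BDP in bytes = 500000 / 8 = 62500

62500


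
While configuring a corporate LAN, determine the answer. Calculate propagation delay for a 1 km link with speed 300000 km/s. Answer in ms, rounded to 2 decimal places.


Given: distance = 1 km, speed = 300000 km/s
Delay = distance / speed = 1 / 300000 seconds
Delay in ms = 1 * 1000 / 300000
Delay = 0.0033 ms
Rounded to 2 dp = 0.00 ms

0.00


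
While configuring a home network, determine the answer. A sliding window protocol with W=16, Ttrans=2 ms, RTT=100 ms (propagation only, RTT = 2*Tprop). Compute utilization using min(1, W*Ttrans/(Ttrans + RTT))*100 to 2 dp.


Given: W = 16, Ttrans = 2 ms, RTT = 100 ms (= 2 * Tprop, Tprop = 50 ms)
Cycle time = Ttrans + RTT = 2 + 100 = 102 ms (first packet sent until its ACK returns)
W * Ttrans = 16 * 2 = 32 ms of sending per cycle
W * Ttrans / (Ttrans + RTT) = 32 / 102 = 0.313725
U = min(1, 0.313725) = 0.313725
U% = 31.37%

31.37


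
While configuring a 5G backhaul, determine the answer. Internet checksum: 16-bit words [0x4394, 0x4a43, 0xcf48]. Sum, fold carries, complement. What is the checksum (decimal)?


Given words: [0x4394, 0x4a43, 0xcf48]
Step 1: Sum all words
Raw sum = 17300 + 19011 + 53064 = 89375
Step 2: Fold carry: (23839 + 1) = 23840
One's complement = ~23840 & 0xFFFF = 41695

41695


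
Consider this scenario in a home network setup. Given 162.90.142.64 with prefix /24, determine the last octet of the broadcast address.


Given: IP = 162.90.142.64, prefix = /24
Host bits = 32 - 24 = 8
Network last octet = 64 AND mask = 0
Host part size = 2^8 - 1 = 255
Broadcast last octet = 0 OR 255 = 255

255


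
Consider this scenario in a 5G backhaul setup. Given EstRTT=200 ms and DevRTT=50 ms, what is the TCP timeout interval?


Given: EstRTT = 200 ms, DevRTT = 50 ms
Timeout = EstRTT + 4 * DevRTT
4 * DevRTT = 4 * 50 = 200
Timeout = 200 + 200 = 400 ms

400


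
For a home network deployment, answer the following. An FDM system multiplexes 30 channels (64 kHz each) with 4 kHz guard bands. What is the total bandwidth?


Given: 30 channels, 64 kHz each, guard = 4 kHz
Channel bandwidth = 30 * 64 = 1920 kHz
Guard bands = 29 gaps * 4 kHz = 116 kHz
Total = 1920 + 116 = 2036 kHz

2036


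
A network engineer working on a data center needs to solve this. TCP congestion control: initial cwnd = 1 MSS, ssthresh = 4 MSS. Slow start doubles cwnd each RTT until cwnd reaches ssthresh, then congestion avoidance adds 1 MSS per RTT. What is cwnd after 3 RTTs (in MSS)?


RTT 0: cwnd = 1 MSS (initial)
RTT 1: cwnd = 2 MSS (slow start, doubled)
RTT 2: cwnd = 4 MSS (slow start, doubled)
RTT 3: cwnd = 5 MSS (congestion avoidance, +1)

5


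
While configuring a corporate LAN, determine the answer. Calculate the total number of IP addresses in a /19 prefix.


Given: CIDR prefix /19
Host bits = 32 - 19 = 13
Total addresses = 2^13 = 8192

8192


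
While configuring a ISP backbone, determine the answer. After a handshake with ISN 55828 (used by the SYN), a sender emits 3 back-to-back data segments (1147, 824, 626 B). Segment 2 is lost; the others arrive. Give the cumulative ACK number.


SYN uses sequence number 55828; first data byte = ISN + 1 = 55829.
Segment 1: SEQ = 55829, len = 1147 B, covers [55829, 56975]
Segment 2: SEQ = 56976, len = 824 B, covers [56976, 57799] [LOST]
Segment 3: SEQ = 57800, len = 626 B, covers [57800, 58425]
In-order data received: bytes [55829, 56975] (segments 1..1).
Segment 2 missing -> gap begins at byte 56976; later segments buffered out of order.
Cumulative ACK = next expected in-order byte = 55829 + 1147 = 56976

56976


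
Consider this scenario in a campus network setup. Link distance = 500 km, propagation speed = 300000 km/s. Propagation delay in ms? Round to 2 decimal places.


Given: distance = 500 km, speed = 300000 km/s
Delay = distance / speed = 500 / 300000 seconds
Delay in ms = 500 * 1000 / 300000
Delay = 1.6667 ms
Rounded to 2 dp = 1.67 ms

1.67


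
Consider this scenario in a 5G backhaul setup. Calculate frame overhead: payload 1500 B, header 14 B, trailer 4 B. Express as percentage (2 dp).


Given: payload = 1500 B, header = 14 B, trailer = 4 B
Overhead bytes = header + trailer = 14 + 4 = 18
Total frame = payload + overhead = 1500 + 18 = 1518
Overhead % = 18 / 1518 * 100 = 1.1858% -> 1.19% (2 dp)

1.19


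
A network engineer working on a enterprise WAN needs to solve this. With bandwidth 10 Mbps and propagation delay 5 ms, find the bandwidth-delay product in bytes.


Given: bandwidth = 10 Mbps, delay = 5 ms
BDP in bits = 10 * 10^6 * 5 / 1000
BDP in bits = 50000
BDP in bytes = 50000 / 8 = 6250

6250


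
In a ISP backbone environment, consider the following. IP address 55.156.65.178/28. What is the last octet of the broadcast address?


Given: IP = 55.156.65.178, prefix = /28
Host bits = 32 - 28 = 4
Network last octet = 178 AND mask = 176
Host part size = 2^4 - 1 = 15
Broadcast last octet = 176 OR 15 = 191

191


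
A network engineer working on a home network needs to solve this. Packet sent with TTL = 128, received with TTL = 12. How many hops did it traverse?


Given: initial TTL = 128, received TTL = 12
Hops = initial TTL - received TTL
Hops = 128 - 12 = 116

116


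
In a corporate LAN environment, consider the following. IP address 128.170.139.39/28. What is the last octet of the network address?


Given: IP = 128.170.139.39, prefix = /28
Subnet mask = 255.255.255.240
Last octet of IP: 39
Last octet of mask: 240
Network last octet = 39 AND 240 = 32

32
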